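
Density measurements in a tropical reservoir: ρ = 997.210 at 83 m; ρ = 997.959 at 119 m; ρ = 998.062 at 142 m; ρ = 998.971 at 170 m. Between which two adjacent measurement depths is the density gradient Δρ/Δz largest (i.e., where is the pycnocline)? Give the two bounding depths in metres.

142–170 m

Compute the density gradient over each adjacent pair:
  83–119 m: Δρ/Δz = 0.749/36 = 0.021 kg m⁻⁴
  119–142 m: Δρ/Δz = 0.103/23 = 4.5 × 10⁻³ kg m⁻⁴
  142–170 m: Δρ/Δz = 0.909/28 = 0.032 kg m⁻⁴
The largest gradient is in the 142–170 m interval — the pycnocline.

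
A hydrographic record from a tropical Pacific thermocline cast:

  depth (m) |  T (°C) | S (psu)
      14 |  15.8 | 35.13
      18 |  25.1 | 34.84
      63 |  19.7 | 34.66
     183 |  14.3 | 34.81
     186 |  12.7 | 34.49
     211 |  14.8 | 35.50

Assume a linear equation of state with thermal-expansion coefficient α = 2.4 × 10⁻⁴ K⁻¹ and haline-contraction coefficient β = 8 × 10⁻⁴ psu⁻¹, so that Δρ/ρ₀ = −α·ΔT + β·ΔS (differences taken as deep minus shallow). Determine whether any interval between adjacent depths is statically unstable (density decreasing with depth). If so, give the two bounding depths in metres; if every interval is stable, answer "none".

Evaluate Δρ/ρ₀ = −αΔT + βΔS across each adjacent pair:
  14–18 m: −αΔT+βΔS = −(2.4 × 10⁻⁴)(+9.3)+(8 × 10⁻⁴)(-0.29) = -2.5 × 10⁻³ → UNSTABLE
  18–63 m: −αΔT+βΔS = −(2.4 × 10⁻⁴)(-5.4)+(8 × 10⁻⁴)(-0.18) = 1.2 × 10⁻³ → stable
  63–183 m: −αΔT+βΔS = −(2.4 × 10⁻⁴)(-5.4)+(8 × 10⁻⁴)(+0.15) = 1.4 × 10⁻³ → stable
  183–186 m: −αΔT+βΔS = −(2.4 × 10⁻⁴)(-1.6)+(8 × 10⁻⁴)(-0.32) = 1.3 × 10⁻⁴ → stable
  186–211 m: −αΔT+βΔS = −(2.4 × 10⁻⁴)(+2.1)+(8 × 10⁻⁴)(+1.01) = 3.0 × 10⁻⁴ → stable
The 14–18 m interval has Δρ < 0: lighter water underlies denser water.

14–18 m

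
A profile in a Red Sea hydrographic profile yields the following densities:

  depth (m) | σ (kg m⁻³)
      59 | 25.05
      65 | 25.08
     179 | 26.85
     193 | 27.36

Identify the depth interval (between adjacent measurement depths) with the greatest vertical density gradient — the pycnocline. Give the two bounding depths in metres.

Compute the density gradient over each adjacent pair:
  59–65 m: Δρ/Δz = 0.03/6 = 5.0 × 10⁻³ kg m⁻⁴
  65–179 m: Δρ/Δz = 1.77/114 = 0.016 kg m⁻⁴
  179–193 m: Δρ/Δz = 0.51/14 = 0.036 kg m⁻⁴
The largest gradient is in the 179–193 m interval — the pycnocline.

179–193 m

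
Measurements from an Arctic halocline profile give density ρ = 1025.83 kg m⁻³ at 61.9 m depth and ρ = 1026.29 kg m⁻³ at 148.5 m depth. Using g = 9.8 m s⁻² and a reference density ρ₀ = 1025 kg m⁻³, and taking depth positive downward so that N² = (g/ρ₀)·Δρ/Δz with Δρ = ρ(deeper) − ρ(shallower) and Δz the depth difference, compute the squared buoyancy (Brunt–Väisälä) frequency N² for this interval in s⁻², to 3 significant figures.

Δρ = 1026.29 − 1025.83 = 0.46 kg m⁻³ over Δz = 148.5 − 61.9 = 86.6 m.
N² = (9.8/1025) × (0.46/86.6) = 5.0786 × 10⁻⁵ s⁻² ≈ 5.08 × 10⁻⁵ s⁻².

5.08 × 10⁻⁵ s⁻²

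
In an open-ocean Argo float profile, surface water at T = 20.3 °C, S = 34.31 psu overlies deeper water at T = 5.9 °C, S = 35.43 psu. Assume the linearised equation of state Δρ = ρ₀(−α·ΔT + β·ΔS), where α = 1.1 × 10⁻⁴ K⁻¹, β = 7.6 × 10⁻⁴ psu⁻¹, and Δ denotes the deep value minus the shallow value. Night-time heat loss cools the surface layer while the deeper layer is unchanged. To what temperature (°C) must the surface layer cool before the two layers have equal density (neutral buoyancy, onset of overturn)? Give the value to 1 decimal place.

Neutral buoyancy requires Δρ = 0, i.e. −α(T_deep − T_surf′) + β(S_deep − S_surf) = 0.
T_surf′ = T_deep − (β/α)·ΔS = 5.9 − (7.6 × 10⁻⁴/1.1 × 10⁻⁴)·(+1.12) = -1.838 °C.
Cooling required: 20.3 − (-1.838) = 22.138 °C.

-1.8 °C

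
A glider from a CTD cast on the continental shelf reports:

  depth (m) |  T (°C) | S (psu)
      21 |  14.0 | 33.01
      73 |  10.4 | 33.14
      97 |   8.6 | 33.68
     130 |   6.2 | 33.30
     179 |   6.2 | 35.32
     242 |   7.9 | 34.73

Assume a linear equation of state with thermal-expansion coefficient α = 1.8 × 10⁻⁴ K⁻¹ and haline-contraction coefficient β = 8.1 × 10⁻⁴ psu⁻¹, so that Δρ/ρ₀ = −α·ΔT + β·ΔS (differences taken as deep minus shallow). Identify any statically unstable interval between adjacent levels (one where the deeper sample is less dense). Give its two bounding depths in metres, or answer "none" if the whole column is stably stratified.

179–242 m

Evaluate Δρ/ρ₀ = −αΔT + βΔS across each adjacent pair:
  21–73 m: −αΔT+βΔS = −(1.8 × 10⁻⁴)(-3.6)+(8.1 × 10⁻⁴)(+0.13) = 7.5 × 10⁻⁴ → stable
  73–97 m: −αΔT+βΔS = −(1.8 × 10⁻⁴)(-1.8)+(8.1 × 10⁻⁴)(+0.54) = 7.6 × 10⁻⁴ → stable
  97–130 m: −αΔT+βΔS = −(1.8 × 10⁻⁴)(-2.4)+(8.1 × 10⁻⁴)(-0.38) = 1.2 × 10⁻⁴ → stable
  130–179 m: −αΔT+βΔS = −(1.8 × 10⁻⁴)(+0.0)+(8.1 × 10⁻⁴)(+2.02) = 1.6 × 10⁻³ → stable
  179–242 m: −αΔT+βΔS = −(1.8 × 10⁻⁴)(+1.7)+(8.1 × 10⁻⁴)(-0.59) = -7.8 × 10⁻⁴ → UNSTABLE
The 179–242 m interval has Δρ < 0: lighter water underlies denser water.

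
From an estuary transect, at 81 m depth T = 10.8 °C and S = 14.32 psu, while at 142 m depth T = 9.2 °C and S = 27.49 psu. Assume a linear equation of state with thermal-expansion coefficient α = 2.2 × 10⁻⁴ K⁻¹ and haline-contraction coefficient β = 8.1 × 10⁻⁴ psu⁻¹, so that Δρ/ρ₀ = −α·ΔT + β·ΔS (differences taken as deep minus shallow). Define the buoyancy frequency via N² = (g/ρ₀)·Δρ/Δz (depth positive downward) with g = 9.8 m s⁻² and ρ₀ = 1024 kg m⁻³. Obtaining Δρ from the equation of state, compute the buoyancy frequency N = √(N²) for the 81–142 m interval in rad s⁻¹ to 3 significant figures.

0.0421 rad s⁻¹

ΔT = -1.6 K, ΔS = +13.17 psu (deep − shallow).
Δρ/ρ₀ = −αΔT + βΔS = 3.52 × 10⁻⁴ + 0.0106677 = 0.0110197, so Δρ ≈ 11.28 kg m⁻³.
N² = (g/ρ₀)·Δρ/Δz = g·(Δρ/ρ₀)/Δz = 9.8 × 0.0110197 / 61 = 1.7704 × 10⁻³ s⁻².
N = √(1.7704 × 10⁻³) = 0.042076 rad s⁻¹ ≈ 0.0421 rad s⁻¹.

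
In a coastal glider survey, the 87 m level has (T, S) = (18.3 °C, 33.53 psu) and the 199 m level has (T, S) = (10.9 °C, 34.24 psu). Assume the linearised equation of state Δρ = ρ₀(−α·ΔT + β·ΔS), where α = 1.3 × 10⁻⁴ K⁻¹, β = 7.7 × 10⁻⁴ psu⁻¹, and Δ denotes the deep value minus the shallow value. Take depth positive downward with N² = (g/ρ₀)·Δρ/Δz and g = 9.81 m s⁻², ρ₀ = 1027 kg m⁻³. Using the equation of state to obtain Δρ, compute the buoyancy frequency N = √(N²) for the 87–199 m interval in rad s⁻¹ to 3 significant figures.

ΔT = -7.4 K, ΔS = +0.71 psu (deep − shallow).
Δρ/ρ₀ = −αΔT + βΔS = 9.62 × 10⁻⁴ + 5.467 × 10⁻⁴ = 1.5087 × 10⁻³, so Δρ ≈ 1.549 kg m⁻³.
N² = (g/ρ₀)·Δρ/Δz = g·(Δρ/ρ₀)/Δz = 9.81 × 1.5087 × 10⁻³ / 112 = 1.3215 × 10⁻⁴ s⁻².
N = √(1.3215 × 10⁻⁴) = 0.011496 rad s⁻¹ ≈ 0.0115 rad s⁻¹.

0.0115 rad s⁻¹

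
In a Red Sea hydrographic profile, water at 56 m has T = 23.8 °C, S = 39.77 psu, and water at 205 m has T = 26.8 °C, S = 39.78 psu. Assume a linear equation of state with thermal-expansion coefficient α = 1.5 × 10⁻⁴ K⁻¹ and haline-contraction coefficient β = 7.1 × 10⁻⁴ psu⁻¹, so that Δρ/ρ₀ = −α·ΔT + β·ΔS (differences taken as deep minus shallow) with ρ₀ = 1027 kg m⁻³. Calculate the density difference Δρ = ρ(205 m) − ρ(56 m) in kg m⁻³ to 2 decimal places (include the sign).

ΔT = +3.0 K, ΔS = +0.01 psu (deep − shallow).
Δρ/ρ₀ = −(1.5 × 10⁻⁴)(+3.0) + (7.1 × 10⁻⁴)(+0.01) = -4.429 × 10⁻⁴.
Δρ = 1027 × (-4.429 × 10⁻⁴) = -0.45 kg m⁻³.
Negative Δρ: lighter below, statically unstable.

-0.45 kg m⁻³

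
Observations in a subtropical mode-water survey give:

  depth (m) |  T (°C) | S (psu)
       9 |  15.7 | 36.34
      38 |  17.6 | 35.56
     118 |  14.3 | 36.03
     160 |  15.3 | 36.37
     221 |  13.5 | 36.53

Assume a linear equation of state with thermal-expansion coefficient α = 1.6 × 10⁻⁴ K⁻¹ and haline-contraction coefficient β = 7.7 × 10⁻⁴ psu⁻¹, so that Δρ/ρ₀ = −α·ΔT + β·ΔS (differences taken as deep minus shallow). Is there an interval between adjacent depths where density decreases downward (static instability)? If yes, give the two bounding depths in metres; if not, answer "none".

9–38 m

Evaluate Δρ/ρ₀ = −αΔT + βΔS across each adjacent pair:
  9–38 m: −αΔT+βΔS = −(1.6 × 10⁻⁴)(+1.9)+(7.7 × 10⁻⁴)(-0.78) = -9.0 × 10⁻⁴ → UNSTABLE
  38–118 m: −αΔT+βΔS = −(1.6 × 10⁻⁴)(-3.3)+(7.7 × 10⁻⁴)(+0.47) = 8.9 × 10⁻⁴ → stable
  118–160 m: −αΔT+βΔS = −(1.6 × 10⁻⁴)(+1.0)+(7.7 × 10⁻⁴)(+0.34) = 1.0 × 10⁻⁴ → stable
  160–221 m: −αΔT+βΔS = −(1.6 × 10⁻⁴)(-1.8)+(7.7 × 10⁻⁴)(+0.16) = 4.1 × 10⁻⁴ → stable
The 9–38 m interval has Δρ < 0: lighter water underlies denser water.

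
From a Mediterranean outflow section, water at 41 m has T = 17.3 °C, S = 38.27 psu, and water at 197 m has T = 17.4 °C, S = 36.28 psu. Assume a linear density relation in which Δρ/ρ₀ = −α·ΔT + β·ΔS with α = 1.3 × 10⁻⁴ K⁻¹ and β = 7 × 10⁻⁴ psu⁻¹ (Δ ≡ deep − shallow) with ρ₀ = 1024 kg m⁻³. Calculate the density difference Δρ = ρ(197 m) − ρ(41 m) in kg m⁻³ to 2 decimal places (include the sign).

-1.44 kg m⁻³

ΔT = +0.1 K, ΔS = -1.99 psu (deep − shallow).
Δρ/ρ₀ = −(1.3 × 10⁻⁴)(+0.1) + (7 × 10⁻⁴)(-1.99) = -1.406 × 10⁻³.
Δρ = 1024 × (-1.406 × 10⁻³) = -1.44 kg m⁻³.
Negative Δρ: lighter below, statically unstable.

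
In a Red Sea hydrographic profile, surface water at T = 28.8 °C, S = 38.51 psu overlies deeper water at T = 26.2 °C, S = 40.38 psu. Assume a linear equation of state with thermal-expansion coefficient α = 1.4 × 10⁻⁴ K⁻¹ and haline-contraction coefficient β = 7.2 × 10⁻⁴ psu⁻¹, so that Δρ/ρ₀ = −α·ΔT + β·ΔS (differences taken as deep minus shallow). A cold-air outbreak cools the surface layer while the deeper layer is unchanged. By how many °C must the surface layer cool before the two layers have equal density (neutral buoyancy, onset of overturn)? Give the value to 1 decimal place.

Neutral buoyancy requires Δρ = 0, i.e. −α(T_deep − T_surf′) + β(S_deep − S_surf) = 0.
T_surf′ = T_deep − (β/α)·ΔS = 26.2 − (7.2 × 10⁻⁴/1.4 × 10⁻⁴)·(+1.87) = 16.583 °C.
Cooling required: 28.8 − (16.583) = 12.217 °C.

12.2 °C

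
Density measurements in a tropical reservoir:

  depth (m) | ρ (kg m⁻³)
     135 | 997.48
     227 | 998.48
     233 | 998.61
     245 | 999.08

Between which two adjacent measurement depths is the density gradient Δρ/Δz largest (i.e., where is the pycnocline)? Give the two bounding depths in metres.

Compute the density gradient over each adjacent pair:
  135–227 m: Δρ/Δz = 1.00/92 = 0.011 kg m⁻⁴
  227–233 m: Δρ/Δz = 0.13/6 = 0.022 kg m⁻⁴
  233–245 m: Δρ/Δz = 0.47/12 = 0.039 kg m⁻⁴
The largest gradient is in the 233–245 m interval — the pycnocline.

233–245 m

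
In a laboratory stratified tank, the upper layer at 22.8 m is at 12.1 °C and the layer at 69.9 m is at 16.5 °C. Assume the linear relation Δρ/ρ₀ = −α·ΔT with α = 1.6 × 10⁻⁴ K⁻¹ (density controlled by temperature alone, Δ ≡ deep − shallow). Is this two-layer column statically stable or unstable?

unstable

ΔT = 16.5 − 12.1 = +4.4 K, so Δρ/ρ₀ = −αΔT = -7.04 × 10⁻⁴.
Δρ/ρ₀ < 0, so Δρ < 0: deeper water is lighter → statically unstable; the column would overturn.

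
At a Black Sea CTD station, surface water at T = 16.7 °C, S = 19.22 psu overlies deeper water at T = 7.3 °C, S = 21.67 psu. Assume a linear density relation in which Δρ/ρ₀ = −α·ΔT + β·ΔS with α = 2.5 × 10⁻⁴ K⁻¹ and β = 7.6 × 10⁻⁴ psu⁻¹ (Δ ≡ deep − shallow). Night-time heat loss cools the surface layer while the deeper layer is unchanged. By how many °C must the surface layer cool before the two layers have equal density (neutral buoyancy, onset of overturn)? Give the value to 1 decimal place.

Neutral buoyancy requires Δρ = 0, i.e. −α(T_deep − T_surf′) + β(S_deep − S_surf) = 0.
T_surf′ = T_deep − (β/α)·ΔS = 7.3 − (7.6 × 10⁻⁴/2.5 × 10⁻⁴)·(+2.45) = -0.148 °C.
Cooling required: 16.7 − (-0.148) = 16.848 °C.

16.8 °C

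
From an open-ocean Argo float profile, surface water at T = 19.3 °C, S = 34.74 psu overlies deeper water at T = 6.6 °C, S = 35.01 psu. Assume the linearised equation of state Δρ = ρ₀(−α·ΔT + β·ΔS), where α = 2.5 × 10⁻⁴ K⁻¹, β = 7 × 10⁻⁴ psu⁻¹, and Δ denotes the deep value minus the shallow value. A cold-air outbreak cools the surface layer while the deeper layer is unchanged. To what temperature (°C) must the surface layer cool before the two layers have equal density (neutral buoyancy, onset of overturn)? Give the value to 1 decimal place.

5.8 °C

Neutral buoyancy requires Δρ = 0, i.e. −α(T_deep − T_surf′) + β(S_deep − S_surf) = 0.
T_surf′ = T_deep − (β/α)·ΔS = 6.6 − (7 × 10⁻⁴/2.5 × 10⁻⁴)·(+0.27) = 5.844 °C.
Cooling required: 19.3 − (5.844) = 13.456 °C.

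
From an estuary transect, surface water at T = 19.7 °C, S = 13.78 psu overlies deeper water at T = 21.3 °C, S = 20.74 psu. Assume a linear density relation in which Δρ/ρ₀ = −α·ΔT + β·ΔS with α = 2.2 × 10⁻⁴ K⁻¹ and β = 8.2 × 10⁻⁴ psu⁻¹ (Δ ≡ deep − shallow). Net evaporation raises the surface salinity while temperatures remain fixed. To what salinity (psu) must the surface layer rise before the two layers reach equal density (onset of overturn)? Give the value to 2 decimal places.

Neutral buoyancy requires −α(T_deep − T_surf) + β(S_deep − S_surf′) = 0.
S_surf′ = S_deep − (α/β)·ΔT = 20.74 − (2.2 × 10⁻⁴/8.2 × 10⁻⁴)·(+1.6) = 20.3107 psu.
Increase required: 20.3107 − 13.78 = 6.5307 psu.

20.31 psu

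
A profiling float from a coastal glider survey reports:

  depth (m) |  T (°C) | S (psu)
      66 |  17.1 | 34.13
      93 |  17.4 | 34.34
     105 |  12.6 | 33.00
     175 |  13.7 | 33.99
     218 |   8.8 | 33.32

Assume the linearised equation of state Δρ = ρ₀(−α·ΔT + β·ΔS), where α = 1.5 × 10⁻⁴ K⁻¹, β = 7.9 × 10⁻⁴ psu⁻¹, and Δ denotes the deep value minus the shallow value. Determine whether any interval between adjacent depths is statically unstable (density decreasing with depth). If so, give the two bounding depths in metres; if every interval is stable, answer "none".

Evaluate Δρ/ρ₀ = −αΔT + βΔS across each adjacent pair:
  66–93 m: −αΔT+βΔS = −(1.5 × 10⁻⁴)(+0.3)+(7.9 × 10⁻⁴)(+0.21) = 1.2 × 10⁻⁴ → stable
  93–105 m: −αΔT+βΔS = −(1.5 × 10⁻⁴)(-4.8)+(7.9 × 10⁻⁴)(-1.34) = -3.4 × 10⁻⁴ → UNSTABLE
  105–175 m: −αΔT+βΔS = −(1.5 × 10⁻⁴)(+1.1)+(7.9 × 10⁻⁴)(+0.99) = 6.2 × 10⁻⁴ → stable
  175–218 m: −αΔT+βΔS = −(1.5 × 10⁻⁴)(-4.9)+(7.9 × 10⁻⁴)(-0.67) = 2.1 × 10⁻⁴ → stable
The 93–105 m interval has Δρ < 0: lighter water underlies denser water.

93–105 m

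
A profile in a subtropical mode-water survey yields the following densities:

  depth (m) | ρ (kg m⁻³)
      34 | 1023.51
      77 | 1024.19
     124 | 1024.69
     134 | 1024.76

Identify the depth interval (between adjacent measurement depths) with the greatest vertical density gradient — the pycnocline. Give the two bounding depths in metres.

34–77 m

Compute the density gradient over each adjacent pair:
  34–77 m: Δρ/Δz = 0.68/43 = 0.016 kg m⁻⁴
  77–124 m: Δρ/Δz = 0.50/47 = 0.011 kg m⁻⁴
  124–134 m: Δρ/Δz = 0.07/10 = 7.0 × 10⁻³ kg m⁻⁴
The largest gradient is in the 34–77 m interval — the pycnocline.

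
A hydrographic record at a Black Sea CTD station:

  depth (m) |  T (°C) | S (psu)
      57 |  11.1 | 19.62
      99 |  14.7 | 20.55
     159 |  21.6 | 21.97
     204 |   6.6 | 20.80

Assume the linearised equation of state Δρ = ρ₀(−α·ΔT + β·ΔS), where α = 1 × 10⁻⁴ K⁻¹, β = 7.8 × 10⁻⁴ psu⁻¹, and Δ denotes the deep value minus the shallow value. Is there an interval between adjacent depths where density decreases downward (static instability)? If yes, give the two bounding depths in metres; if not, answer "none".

Evaluate Δρ/ρ₀ = −αΔT + βΔS across each adjacent pair:
  57–99 m: −αΔT+βΔS = −(1 × 10⁻⁴)(+3.6)+(7.8 × 10⁻⁴)(+0.93) = 3.7 × 10⁻⁴ → stable
  99–159 m: −αΔT+βΔS = −(1 × 10⁻⁴)(+6.9)+(7.8 × 10⁻⁴)(+1.42) = 4.2 × 10⁻⁴ → stable
  159–204 m: −αΔT+βΔS = −(1 × 10⁻⁴)(-15.0)+(7.8 × 10⁻⁴)(-1.17) = 5.9 × 10⁻⁴ → stable
Every interval has Δρ > 0: the column is stably stratified throughout.

none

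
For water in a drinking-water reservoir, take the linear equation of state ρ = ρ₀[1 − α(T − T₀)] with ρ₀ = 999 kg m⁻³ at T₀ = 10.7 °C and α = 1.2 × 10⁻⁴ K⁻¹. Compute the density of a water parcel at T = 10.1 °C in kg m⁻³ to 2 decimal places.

T − T₀ = -0.6 K.
Bracket = 1 − α·(-0.6) = 1 + (7.20 × 10⁻⁵) = 1.0000720.
ρ = 999 × 1.0000720 = 999.07 kg m⁻³.

999.07 kg m⁻³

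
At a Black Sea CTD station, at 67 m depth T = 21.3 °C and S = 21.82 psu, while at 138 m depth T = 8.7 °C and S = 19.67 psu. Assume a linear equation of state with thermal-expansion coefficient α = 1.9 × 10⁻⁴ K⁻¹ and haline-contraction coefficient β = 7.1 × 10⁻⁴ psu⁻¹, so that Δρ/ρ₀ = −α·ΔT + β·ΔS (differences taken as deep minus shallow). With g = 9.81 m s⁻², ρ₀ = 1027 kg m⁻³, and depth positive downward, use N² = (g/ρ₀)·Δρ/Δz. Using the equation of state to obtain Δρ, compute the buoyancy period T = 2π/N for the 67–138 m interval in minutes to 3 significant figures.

ΔT = -12.6 K, ΔS = -2.15 psu (deep − shallow).
Δρ/ρ₀ = −αΔT + βΔS = 2.394 × 10⁻³ − 1.5265 × 10⁻³ = 8.675 × 10⁻⁴, so Δρ ≈ 0.8909 kg m⁻³.
N² = (g/ρ₀)·Δρ/Δz = g·(Δρ/ρ₀)/Δz = 9.81 × 8.675 × 10⁻⁴ / 71 = 1.1986 × 10⁻⁴ s⁻².
N = √(1.1986 × 10⁻⁴) = 0.010948 rad s⁻¹ → T = 2π/N = 573.91 s = 9.5652 min ≈ 9.57 min.

9.57 min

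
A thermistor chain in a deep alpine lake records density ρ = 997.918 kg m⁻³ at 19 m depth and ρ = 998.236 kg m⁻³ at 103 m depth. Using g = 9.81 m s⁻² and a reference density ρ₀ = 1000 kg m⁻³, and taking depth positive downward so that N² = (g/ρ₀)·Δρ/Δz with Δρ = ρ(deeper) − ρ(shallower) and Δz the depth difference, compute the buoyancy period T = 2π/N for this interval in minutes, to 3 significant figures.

17.2 min

Δρ = 998.236 − 997.918 = 0.318 kg m⁻³ over Δz = 103 − 19 = 84 m.
N² = (9.81/1000) × (0.318/84) = 3.7138 × 10⁻⁵ s⁻².
N = √(3.7138 × 10⁻⁵) = 6.0941 × 10⁻³ rad s⁻¹, so T = 2π/N = 1.0310 × 10³ s = 17.183 min ≈ 17.2 min.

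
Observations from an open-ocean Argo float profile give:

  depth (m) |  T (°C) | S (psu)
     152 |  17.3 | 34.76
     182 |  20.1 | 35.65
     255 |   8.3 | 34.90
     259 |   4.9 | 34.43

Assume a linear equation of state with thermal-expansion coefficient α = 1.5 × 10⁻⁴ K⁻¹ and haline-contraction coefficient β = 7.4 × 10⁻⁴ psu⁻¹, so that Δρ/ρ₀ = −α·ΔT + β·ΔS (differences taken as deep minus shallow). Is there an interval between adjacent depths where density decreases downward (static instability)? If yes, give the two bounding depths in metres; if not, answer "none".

Evaluate Δρ/ρ₀ = −αΔT + βΔS across each adjacent pair:
  152–182 m: −αΔT+βΔS = −(1.5 × 10⁻⁴)(+2.8)+(7.4 × 10⁻⁴)(+0.89) = 2.4 × 10⁻⁴ → stable
  182–255 m: −αΔT+βΔS = −(1.5 × 10⁻⁴)(-11.8)+(7.4 × 10⁻⁴)(-0.75) = 1.2 × 10⁻³ → stable
  255–259 m: −αΔT+βΔS = −(1.5 × 10⁻⁴)(-3.4)+(7.4 × 10⁻⁴)(-0.47) = 1.6 × 10⁻⁴ → stable
Every interval has Δρ > 0: the column is stably stratified throughout.

none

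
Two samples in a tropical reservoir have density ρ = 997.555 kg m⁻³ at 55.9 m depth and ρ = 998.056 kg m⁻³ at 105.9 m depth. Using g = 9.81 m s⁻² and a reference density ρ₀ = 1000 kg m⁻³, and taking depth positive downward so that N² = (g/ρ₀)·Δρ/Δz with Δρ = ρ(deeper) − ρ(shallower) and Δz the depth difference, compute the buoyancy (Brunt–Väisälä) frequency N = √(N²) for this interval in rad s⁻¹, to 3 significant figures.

Δρ = 998.056 − 997.555 = 0.501 kg m⁻³ over Δz = 105.9 − 55.9 = 50 m.
N² = (9.81/1000) × (0.501/50) = 9.8296 × 10⁻⁵ s⁻².
N = √(9.8296 × 10⁻⁵) = 9.9144 × 10⁻³ rad s⁻¹ ≈ 9.91 × 10⁻³ rad s⁻¹.

9.91 × 10⁻³ rad s⁻¹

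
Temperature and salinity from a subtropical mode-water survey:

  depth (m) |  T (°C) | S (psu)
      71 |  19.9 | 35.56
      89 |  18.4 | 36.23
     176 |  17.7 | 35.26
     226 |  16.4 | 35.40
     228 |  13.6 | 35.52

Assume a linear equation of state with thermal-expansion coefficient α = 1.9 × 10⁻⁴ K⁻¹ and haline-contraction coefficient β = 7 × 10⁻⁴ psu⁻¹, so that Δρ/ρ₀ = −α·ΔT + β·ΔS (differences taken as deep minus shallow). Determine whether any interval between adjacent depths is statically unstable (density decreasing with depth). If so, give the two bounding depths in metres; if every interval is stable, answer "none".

Evaluate Δρ/ρ₀ = −αΔT + βΔS across each adjacent pair:
  71–89 m: −αΔT+βΔS = −(1.9 × 10⁻⁴)(-1.5)+(7 × 10⁻⁴)(+0.67) = 7.5 × 10⁻⁴ → stable
  89–176 m: −αΔT+βΔS = −(1.9 × 10⁻⁴)(-0.7)+(7 × 10⁻⁴)(-0.97) = -5.5 × 10⁻⁴ → UNSTABLE
  176–226 m: −αΔT+βΔS = −(1.9 × 10⁻⁴)(-1.3)+(7 × 10⁻⁴)(+0.14) = 3.5 × 10⁻⁴ → stable
  226–228 m: −αΔT+βΔS = −(1.9 × 10⁻⁴)(-2.8)+(7 × 10⁻⁴)(+0.12) = 6.2 × 10⁻⁴ → stable
The 89–176 m interval has Δρ < 0: lighter water underlies denser water.

89–176 m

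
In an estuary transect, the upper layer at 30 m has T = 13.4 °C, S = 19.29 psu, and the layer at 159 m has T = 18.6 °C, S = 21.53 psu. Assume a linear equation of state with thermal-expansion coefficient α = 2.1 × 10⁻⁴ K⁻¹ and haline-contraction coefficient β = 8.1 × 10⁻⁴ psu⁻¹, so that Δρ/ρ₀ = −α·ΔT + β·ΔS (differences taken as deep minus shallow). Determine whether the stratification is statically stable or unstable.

stable

ΔT = 18.6 − 13.4 = +5.2 K and ΔS = 21.53 − 19.29 = +2.24 psu (deep − shallow).
−αΔT = -1.092 × 10⁻³; βΔS = 1.8144 × 10⁻³; sum Δρ/ρ₀ = 7.224 × 10⁻⁴.
Δρ/ρ₀ > 0, so Δρ > 0: deeper water is denser → statically stable.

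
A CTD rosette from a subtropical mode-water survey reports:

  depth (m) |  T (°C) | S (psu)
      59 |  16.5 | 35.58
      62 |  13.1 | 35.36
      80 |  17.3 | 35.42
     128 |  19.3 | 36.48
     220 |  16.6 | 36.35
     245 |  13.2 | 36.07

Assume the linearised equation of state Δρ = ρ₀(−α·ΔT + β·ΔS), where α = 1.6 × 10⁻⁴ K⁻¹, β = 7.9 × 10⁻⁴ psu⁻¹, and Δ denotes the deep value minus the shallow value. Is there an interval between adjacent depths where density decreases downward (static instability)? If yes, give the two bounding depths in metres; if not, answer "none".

Evaluate Δρ/ρ₀ = −αΔT + βΔS across each adjacent pair:
  59–62 m: −αΔT+βΔS = −(1.6 × 10⁻⁴)(-3.4)+(7.9 × 10⁻⁴)(-0.22) = 3.7 × 10⁻⁴ → stable
  62–80 m: −αΔT+βΔS = −(1.6 × 10⁻⁴)(+4.2)+(7.9 × 10⁻⁴)(+0.06) = -6.2 × 10⁻⁴ → UNSTABLE
  80–128 m: −αΔT+βΔS = −(1.6 × 10⁻⁴)(+2.0)+(7.9 × 10⁻⁴)(+1.06) = 5.2 × 10⁻⁴ → stable
  128–220 m: −αΔT+βΔS = −(1.6 × 10⁻⁴)(-2.7)+(7.9 × 10⁻⁴)(-0.13) = 3.3 × 10⁻⁴ → stable
  220–245 m: −αΔT+βΔS = −(1.6 × 10⁻⁴)(-3.4)+(7.9 × 10⁻⁴)(-0.28) = 3.2 × 10⁻⁴ → stable
The 62–80 m interval has Δρ < 0: lighter water underlies denser water.

62–80 m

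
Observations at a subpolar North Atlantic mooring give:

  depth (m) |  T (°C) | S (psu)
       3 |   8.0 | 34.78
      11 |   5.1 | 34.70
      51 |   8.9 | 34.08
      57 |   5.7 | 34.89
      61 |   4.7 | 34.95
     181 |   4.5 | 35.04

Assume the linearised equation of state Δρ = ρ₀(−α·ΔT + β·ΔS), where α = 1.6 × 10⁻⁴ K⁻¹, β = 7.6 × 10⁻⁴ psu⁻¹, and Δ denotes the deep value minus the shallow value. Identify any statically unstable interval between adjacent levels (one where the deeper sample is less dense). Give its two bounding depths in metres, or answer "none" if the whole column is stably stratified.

Evaluate Δρ/ρ₀ = −αΔT + βΔS across each adjacent pair:
  3–11 m: −αΔT+βΔS = −(1.6 × 10⁻⁴)(-2.9)+(7.6 × 10⁻⁴)(-0.08) = 4.0 × 10⁻⁴ → stable
  11–51 m: −αΔT+βΔS = −(1.6 × 10⁻⁴)(+3.8)+(7.6 × 10⁻⁴)(-0.62) = -1.1 × 10⁻³ → UNSTABLE
  51–57 m: −αΔT+βΔS = −(1.6 × 10⁻⁴)(-3.2)+(7.6 × 10⁻⁴)(+0.81) = 1.1 × 10⁻³ → stable
  57–61 m: −αΔT+βΔS = −(1.6 × 10⁻⁴)(-1.0)+(7.6 × 10⁻⁴)(+0.06) = 2.1 × 10⁻⁴ → stable
  61–181 m: −αΔT+βΔS = −(1.6 × 10⁻⁴)(-0.2)+(7.6 × 10⁻⁴)(+0.09) = 1.0 × 10⁻⁴ → stable
The 11–51 m interval has Δρ < 0: lighter water underlies denser water.

11–51 m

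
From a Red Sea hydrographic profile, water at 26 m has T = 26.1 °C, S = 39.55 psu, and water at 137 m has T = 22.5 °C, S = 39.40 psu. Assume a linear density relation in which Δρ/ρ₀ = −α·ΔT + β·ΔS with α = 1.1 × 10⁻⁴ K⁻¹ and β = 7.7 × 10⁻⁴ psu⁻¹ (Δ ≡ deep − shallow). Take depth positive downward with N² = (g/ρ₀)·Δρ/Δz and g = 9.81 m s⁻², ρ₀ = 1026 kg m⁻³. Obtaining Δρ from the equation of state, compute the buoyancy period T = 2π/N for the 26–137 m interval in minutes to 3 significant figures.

21.0 min

ΔT = -3.6 K, ΔS = -0.15 psu (deep − shallow).
Δρ/ρ₀ = −αΔT + βΔS = 3.96 × 10⁻⁴ − 1.155 × 10⁻⁴ = 2.805 × 10⁻⁴, so Δρ ≈ 0.2878 kg m⁻³.
N² = (g/ρ₀)·Δρ/Δz = g·(Δρ/ρ₀)/Δz = 9.81 × 2.805 × 10⁻⁴ / 111 = 2.4790 × 10⁻⁵ s⁻².
N = √(2.4790 × 10⁻⁵) = 4.9790 × 10⁻³ rad s⁻¹ → T = 2π/N = 1.2619 × 10³ s = 21.032 min ≈ 21.0 min.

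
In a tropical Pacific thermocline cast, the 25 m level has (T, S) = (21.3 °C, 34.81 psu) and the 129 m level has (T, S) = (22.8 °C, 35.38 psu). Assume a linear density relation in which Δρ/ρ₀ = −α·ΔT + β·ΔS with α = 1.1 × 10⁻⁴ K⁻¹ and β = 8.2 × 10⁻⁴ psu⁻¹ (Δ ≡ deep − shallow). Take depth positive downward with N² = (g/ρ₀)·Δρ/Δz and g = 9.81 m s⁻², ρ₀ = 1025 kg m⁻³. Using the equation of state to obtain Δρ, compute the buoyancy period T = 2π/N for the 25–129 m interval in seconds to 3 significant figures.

1.18 × 10³ s

ΔT = +1.5 K, ΔS = +0.57 psu (deep − shallow).
Δρ/ρ₀ = −αΔT + βΔS = -1.65 × 10⁻⁴ + 4.674 × 10⁻⁴ = 3.024 × 10⁻⁴, so Δρ ≈ 0.3100 kg m⁻³.
N² = (g/ρ₀)·Δρ/Δz = g·(Δρ/ρ₀)/Δz = 9.81 × 3.024 × 10⁻⁴ / 104 = 2.8524 × 10⁻⁵ s⁻².
N = √(2.8524 × 10⁻⁵) = 5.3408 × 10⁻³ rad s⁻¹ → T = 2π/N = 1.1765 × 10³ s ≈ 1.18 × 10³ s.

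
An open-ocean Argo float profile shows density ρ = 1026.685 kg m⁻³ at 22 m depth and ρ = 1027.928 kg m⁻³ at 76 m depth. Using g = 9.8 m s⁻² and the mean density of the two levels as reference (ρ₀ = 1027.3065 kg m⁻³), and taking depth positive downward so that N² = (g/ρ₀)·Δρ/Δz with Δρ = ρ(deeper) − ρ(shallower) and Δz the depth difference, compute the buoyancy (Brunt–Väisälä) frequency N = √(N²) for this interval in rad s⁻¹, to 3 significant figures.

0.0148 rad s⁻¹

Δρ = 1027.928 − 1026.685 = 1.243 kg m⁻³ over Δz = 76 − 22 = 54 m.
N² = (9.8/1027.3065) × (1.243/54) = 2.1959 × 10⁻⁴ s⁻².
N = √(2.1959 × 10⁻⁴) = 0.014819 rad s⁻¹ ≈ 0.0148 rad s⁻¹.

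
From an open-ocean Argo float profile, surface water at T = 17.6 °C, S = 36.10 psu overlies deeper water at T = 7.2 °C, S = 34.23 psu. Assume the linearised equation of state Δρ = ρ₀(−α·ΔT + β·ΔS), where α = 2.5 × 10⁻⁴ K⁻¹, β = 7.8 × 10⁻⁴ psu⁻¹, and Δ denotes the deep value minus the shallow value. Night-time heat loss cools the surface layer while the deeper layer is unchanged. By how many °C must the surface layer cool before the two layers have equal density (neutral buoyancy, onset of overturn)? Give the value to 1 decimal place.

Neutral buoyancy requires Δρ = 0, i.e. −α(T_deep − T_surf′) + β(S_deep − S_surf) = 0.
T_surf′ = T_deep − (β/α)·ΔS = 7.2 − (7.8 × 10⁻⁴/2.5 × 10⁻⁴)·(-1.87) = 13.034 °C.
Cooling required: 17.6 − (13.034) = 4.566 °C.

4.6 °C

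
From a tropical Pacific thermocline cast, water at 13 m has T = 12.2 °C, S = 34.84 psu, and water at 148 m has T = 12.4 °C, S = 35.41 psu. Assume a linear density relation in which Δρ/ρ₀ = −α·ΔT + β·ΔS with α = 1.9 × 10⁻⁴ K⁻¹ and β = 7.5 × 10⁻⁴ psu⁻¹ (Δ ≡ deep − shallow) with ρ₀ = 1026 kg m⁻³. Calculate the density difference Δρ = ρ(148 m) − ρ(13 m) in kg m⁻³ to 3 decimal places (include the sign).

ΔT = +0.2 K, ΔS = +0.57 psu (deep − shallow).
Δρ/ρ₀ = −(1.9 × 10⁻⁴)(+0.2) + (7.5 × 10⁻⁴)(+0.57) = 3.895 × 10⁻⁴.
Δρ = 1026 × (3.895 × 10⁻⁴) = +0.400 kg m⁻³.
Positive Δρ: denser below, stable.

+0.400 kg m⁻³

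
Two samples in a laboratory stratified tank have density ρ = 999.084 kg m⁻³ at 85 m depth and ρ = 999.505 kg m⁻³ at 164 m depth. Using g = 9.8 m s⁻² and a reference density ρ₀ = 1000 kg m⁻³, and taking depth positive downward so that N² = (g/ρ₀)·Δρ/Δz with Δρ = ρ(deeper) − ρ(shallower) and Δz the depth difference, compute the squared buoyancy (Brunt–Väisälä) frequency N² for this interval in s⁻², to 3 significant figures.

Δρ = 999.505 − 999.084 = 0.421 kg m⁻³ over Δz = 164 − 85 = 79 m.
N² = (9.8/1000) × (0.421/79) = 5.2225 × 10⁻⁵ s⁻² ≈ 5.22 × 10⁻⁵ s⁻².

5.22 × 10⁻⁵ s⁻²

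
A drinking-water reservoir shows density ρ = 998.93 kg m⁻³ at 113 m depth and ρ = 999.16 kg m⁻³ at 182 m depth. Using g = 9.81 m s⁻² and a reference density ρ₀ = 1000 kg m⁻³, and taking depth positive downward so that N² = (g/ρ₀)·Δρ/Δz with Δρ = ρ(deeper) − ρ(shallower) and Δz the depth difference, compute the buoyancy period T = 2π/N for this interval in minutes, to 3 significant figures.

18.3 min

Δρ = 999.16 − 998.93 = 0.23 kg m⁻³ over Δz = 182 − 113 = 69 m.
N² = (9.81/1000) × (0.23/69) = 3.2700 × 10⁻⁵ s⁻².
N = √(3.2700 × 10⁻⁵) = 5.7184 × 10⁻³ rad s⁻¹, so T = 2π/N = 1.0988 × 10³ s = 18.313 min ≈ 18.3 min.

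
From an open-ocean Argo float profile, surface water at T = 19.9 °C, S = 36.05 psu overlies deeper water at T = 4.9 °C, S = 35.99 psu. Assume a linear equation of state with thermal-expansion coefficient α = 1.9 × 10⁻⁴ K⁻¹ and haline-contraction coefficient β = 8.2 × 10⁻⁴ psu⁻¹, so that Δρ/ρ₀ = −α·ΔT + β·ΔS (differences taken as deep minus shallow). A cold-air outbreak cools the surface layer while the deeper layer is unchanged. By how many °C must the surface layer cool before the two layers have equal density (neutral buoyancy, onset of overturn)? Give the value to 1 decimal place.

Neutral buoyancy requires Δρ = 0, i.e. −α(T_deep − T_surf′) + β(S_deep − S_surf) = 0.
T_surf′ = T_deep − (β/α)·ΔS = 4.9 − (8.2 × 10⁻⁴/1.9 × 10⁻⁴)·(-0.06) = 5.159 °C.
Cooling required: 19.9 − (5.159) = 14.741 °C.

14.7 °C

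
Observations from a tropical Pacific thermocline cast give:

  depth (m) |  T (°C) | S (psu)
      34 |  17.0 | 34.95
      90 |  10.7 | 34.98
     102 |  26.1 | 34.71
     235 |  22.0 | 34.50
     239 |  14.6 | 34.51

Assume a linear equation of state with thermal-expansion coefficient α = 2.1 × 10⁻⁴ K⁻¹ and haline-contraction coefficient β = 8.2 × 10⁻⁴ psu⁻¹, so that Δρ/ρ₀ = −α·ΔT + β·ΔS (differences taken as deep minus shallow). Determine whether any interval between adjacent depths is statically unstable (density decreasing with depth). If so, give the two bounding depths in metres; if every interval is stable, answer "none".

Evaluate Δρ/ρ₀ = −αΔT + βΔS across each adjacent pair:
  34–90 m: −αΔT+βΔS = −(2.1 × 10⁻⁴)(-6.3)+(8.2 × 10⁻⁴)(+0.03) = 1.3 × 10⁻³ → stable
  90–102 m: −αΔT+βΔS = −(2.1 × 10⁻⁴)(+15.4)+(8.2 × 10⁻⁴)(-0.27) = -3.5 × 10⁻³ → UNSTABLE
  102–235 m: −αΔT+βΔS = −(2.1 × 10⁻⁴)(-4.1)+(8.2 × 10⁻⁴)(-0.21) = 6.9 × 10⁻⁴ → stable
  235–239 m: −αΔT+βΔS = −(2.1 × 10⁻⁴)(-7.4)+(8.2 × 10⁻⁴)(+0.01) = 1.6 × 10⁻³ → stable
The 90–102 m interval has Δρ < 0: lighter water underlies denser water.

90–102 m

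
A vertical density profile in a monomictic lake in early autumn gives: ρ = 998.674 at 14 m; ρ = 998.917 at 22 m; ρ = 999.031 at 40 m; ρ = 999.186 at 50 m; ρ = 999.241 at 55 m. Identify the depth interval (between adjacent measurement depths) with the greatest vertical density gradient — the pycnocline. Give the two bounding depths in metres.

Compute the density gradient over each adjacent pair:
  14–22 m: Δρ/Δz = 0.243/8 = 0.030 kg m⁻⁴
  22–40 m: Δρ/Δz = 0.114/18 = 6.3 × 10⁻³ kg m⁻⁴
  40–50 m: Δρ/Δz = 0.155/10 = 0.015 kg m⁻⁴
  50–55 m: Δρ/Δz = 0.055/5 = 0.011 kg m⁻⁴
The largest gradient is in the 14–22 m interval — the pycnocline.

14–22 m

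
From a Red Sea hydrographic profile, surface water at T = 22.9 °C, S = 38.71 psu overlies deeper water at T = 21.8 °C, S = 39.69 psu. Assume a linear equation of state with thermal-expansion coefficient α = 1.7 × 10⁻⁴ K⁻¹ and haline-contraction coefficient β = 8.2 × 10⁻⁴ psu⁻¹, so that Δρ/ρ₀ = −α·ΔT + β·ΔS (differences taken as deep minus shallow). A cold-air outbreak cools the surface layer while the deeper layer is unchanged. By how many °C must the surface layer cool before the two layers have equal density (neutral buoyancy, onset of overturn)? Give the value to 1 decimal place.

Neutral buoyancy requires Δρ = 0, i.e. −α(T_deep − T_surf′) + β(S_deep − S_surf) = 0.
T_surf′ = T_deep − (β/α)·ΔS = 21.8 − (8.2 × 10⁻⁴/1.7 × 10⁻⁴)·(+0.98) = 17.073 °C.
Cooling required: 22.9 − (17.073) = 5.827 °C.

5.8 °C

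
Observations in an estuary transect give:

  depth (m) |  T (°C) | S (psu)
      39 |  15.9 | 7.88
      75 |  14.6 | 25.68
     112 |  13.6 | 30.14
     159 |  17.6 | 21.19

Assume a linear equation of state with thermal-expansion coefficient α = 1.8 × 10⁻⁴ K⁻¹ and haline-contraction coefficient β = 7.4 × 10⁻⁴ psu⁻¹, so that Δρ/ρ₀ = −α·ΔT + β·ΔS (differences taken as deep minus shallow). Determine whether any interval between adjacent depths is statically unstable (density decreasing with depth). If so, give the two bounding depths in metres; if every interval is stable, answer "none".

Evaluate Δρ/ρ₀ = −αΔT + βΔS across each adjacent pair:
  39–75 m: −αΔT+βΔS = −(1.8 × 10⁻⁴)(-1.3)+(7.4 × 10⁻⁴)(+17.80) = 0.013 → stable
  75–112 m: −αΔT+βΔS = −(1.8 × 10⁻⁴)(-1.0)+(7.4 × 10⁻⁴)(+4.46) = 3.5 × 10⁻³ → stable
  112–159 m: −αΔT+βΔS = −(1.8 × 10⁻⁴)(+4.0)+(7.4 × 10⁻⁴)(-8.95) = -7.3 × 10⁻³ → UNSTABLE
The 112–159 m interval has Δρ < 0: lighter water underlies denser water.

112–159 m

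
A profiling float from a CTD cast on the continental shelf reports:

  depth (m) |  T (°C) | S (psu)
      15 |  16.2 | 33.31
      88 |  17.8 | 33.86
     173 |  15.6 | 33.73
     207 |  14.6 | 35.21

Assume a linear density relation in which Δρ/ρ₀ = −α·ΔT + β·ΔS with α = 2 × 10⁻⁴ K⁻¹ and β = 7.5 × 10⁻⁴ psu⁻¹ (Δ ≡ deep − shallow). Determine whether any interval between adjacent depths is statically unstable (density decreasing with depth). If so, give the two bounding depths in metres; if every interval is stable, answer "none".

none

Evaluate Δρ/ρ₀ = −αΔT + βΔS across each adjacent pair:
  15–88 m: −αΔT+βΔS = −(2 × 10⁻⁴)(+1.6)+(7.5 × 10⁻⁴)(+0.55) = 9.3 × 10⁻⁵ → stable
  88–173 m: −αΔT+βΔS = −(2 × 10⁻⁴)(-2.2)+(7.5 × 10⁻⁴)(-0.13) = 3.4 × 10⁻⁴ → stable
  173–207 m: −αΔT+βΔS = −(2 × 10⁻⁴)(-1.0)+(7.5 × 10⁻⁴)(+1.48) = 1.3 × 10⁻³ → stable
Every interval has Δρ > 0: the column is stably stratified throughout.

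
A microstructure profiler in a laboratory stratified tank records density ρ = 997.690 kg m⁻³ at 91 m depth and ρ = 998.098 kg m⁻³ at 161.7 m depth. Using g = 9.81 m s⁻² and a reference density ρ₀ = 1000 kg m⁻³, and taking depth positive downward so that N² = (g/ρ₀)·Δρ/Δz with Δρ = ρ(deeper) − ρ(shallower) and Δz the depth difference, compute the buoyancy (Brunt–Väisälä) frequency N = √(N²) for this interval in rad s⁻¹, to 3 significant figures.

7.52 × 10⁻³ rad s⁻¹

Δρ = 998.098 − 997.690 = 0.408 kg m⁻³ over Δz = 161.7 − 91 = 70.7 m.
N² = (9.81/1000) × (0.408/70.7) = 5.6612 × 10⁻⁵ s⁻².
N = √(5.6612 × 10⁻⁵) = 7.5241 × 10⁻³ rad s⁻¹ ≈ 7.52 × 10⁻³ rad s⁻¹.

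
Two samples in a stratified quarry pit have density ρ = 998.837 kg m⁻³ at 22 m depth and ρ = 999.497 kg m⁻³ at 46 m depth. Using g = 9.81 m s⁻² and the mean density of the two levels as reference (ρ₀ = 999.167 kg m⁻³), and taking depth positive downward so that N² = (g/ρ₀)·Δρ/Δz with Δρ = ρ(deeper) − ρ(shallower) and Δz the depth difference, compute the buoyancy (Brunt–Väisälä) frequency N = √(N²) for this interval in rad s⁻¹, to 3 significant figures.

0.0164 rad s⁻¹

Δρ = 999.497 − 998.837 = 0.660 kg m⁻³ over Δz = 46 − 22 = 24 m.
N² = (9.81/999.167) × (0.660/24) = 2.7000 × 10⁻⁴ s⁻².
N = √(2.7000 × 10⁻⁴) = 0.016432 rad s⁻¹ ≈ 0.0164 rad s⁻¹.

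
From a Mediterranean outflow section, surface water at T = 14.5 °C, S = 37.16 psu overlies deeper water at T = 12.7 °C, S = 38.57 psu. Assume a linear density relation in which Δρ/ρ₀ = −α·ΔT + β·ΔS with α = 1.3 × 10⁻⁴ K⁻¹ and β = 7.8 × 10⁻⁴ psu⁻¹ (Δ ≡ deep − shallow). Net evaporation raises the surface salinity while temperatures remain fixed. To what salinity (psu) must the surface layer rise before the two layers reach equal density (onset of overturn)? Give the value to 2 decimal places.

38.87 psu

Neutral buoyancy requires −α(T_deep − T_surf) + β(S_deep − S_surf′) = 0.
S_surf′ = S_deep − (α/β)·ΔT = 38.57 − (1.3 × 10⁻⁴/7.8 × 10⁻⁴)·(-1.8) = 38.8700 psu.
Increase required: 38.8700 − 37.16 = 1.7100 psu.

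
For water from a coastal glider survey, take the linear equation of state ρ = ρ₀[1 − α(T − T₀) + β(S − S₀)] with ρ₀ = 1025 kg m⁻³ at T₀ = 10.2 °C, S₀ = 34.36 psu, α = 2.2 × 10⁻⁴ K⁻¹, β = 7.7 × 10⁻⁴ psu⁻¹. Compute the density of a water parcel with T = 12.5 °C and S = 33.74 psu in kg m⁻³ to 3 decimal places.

1023.992 kg m⁻³

T − T₀ = +2.3 K, S − S₀ = -0.62 psu.
Bracket = 1 − α·(+2.3) + β·(-0.62) = 1 + (-9.834 × 10⁻⁴) = 0.9990166.
ρ = 1025 × 0.9990166 = 1023.992 kg m⁻³.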